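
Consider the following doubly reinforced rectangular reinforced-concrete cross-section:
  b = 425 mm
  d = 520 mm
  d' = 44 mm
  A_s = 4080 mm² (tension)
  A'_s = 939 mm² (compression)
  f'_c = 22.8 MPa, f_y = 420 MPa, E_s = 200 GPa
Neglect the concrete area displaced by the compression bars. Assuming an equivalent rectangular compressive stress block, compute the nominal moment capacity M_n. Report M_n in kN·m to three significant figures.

Assume both tension and compression steel yield.
Net tension couple steel: A_s − A'_s = 3141 mm².
a = (A_s − A'_s) f_y / (0.85 f'_c b) = 1319220/(0.85 × 22.8 × 425) = 160.17 mm.
c = a/β₁ = 160.17/0.85 = 188.44 mm; ε'_s = 0.003(c − d')/c = 0.0023 ≥ f_y/E_s = 0.0021, so compression steel does yield.
M_n = (A_s − A'_s) f_y (d − a/2) + A'_s f_y (d − d') = [1319220 × (520 − 80.085) + 394380 × (520 − 44)] × 10⁻⁶ = 580.34 + 187.72 = 768.06 kN·m.

M_n ≈ 768 kN·m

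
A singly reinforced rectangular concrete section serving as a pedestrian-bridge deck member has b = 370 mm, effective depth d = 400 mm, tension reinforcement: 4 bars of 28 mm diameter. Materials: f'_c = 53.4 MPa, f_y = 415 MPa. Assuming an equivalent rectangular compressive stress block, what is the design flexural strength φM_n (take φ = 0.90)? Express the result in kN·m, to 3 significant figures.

φM_n ≈ 340 kN·m

A_s = 4 × 616 = 2464 mm².
T = A_s f_y = 2464 × 415 = 1022560 N = 1022.56 kN.
From C = T: a = T/(0.85 f'_c b) = 1022560/(0.85 × 53.4 × 370) = 60.89 mm.
M_n = T(d − a/2) = 1022.56 kN × (400 − 30.445) mm = 377.89 kN·m.
φM_n = 0.90 × 377.89 = 340.10 kN·m.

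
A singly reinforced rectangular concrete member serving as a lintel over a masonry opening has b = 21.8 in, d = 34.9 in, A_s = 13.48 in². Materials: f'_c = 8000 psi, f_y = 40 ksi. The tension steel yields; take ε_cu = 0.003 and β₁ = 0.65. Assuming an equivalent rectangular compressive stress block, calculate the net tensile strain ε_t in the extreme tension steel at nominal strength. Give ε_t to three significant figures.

a = A_s f_y/(0.85 f'_c b) = 3.637 in.
β₁ = 0.65, so c = a/β₁ = 3.637/0.65 = 5.595 in.
From the linear strain diagram with ε_cu = 0.003: ε_t = 0.003 (d − c)/c = 0.003 × (34.9 − 5.595)/5.595 = 0.0157.
Since ε_t ≥ 0.005, the section is tension-controlled.

ε_t ≈ 0.0157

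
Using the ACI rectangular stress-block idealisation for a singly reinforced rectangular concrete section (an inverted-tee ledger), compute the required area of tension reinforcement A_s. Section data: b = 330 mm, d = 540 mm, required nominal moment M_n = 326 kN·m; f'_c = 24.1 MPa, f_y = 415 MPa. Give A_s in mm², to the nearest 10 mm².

A_s ≈ 1600 mm²

With M_n = 0.85 f'_c a b (d − a/2), solve the quadratic for a:
a = d − √(d² − 2M_n/(0.85 f'_c b)) = 540 − √(540² − 2 × 326×10⁶/(0.85 × 24.1 × 330)) = 98.24 mm.
A_s = 0.85 f'_c a b / f_y = 0.85 × 24.1 × 98.24 × 330 / 415 = 1600.3 mm².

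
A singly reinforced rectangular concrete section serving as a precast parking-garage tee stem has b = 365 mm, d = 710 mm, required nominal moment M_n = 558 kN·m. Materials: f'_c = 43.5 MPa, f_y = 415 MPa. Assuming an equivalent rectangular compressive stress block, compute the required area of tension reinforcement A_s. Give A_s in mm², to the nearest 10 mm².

With M_n = 0.85 f'_c a b (d − a/2), solve the quadratic for a:
a = d − √(d² − 2M_n/(0.85 f'_c b)) = 710 − √(710² − 2 × 558×10⁶/(0.85 × 43.5 × 365)) = 60.84 mm.
A_s = 0.85 f'_c a b / f_y = 0.85 × 43.5 × 60.84 × 365 / 415 = 1978.5 mm².

A_s ≈ 1980 mm²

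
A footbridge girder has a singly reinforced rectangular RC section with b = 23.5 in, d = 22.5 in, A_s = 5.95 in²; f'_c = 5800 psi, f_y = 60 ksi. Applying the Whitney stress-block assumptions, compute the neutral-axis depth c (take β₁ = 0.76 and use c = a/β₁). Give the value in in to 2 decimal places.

T = A_s f_y = 5.95 × 60 = 357 kips.
a = T/(0.85 f'_c b) = 357/(0.85 × 5.8 × 23.5) = 3.0814 in.
With β₁ = 0.76, c = a/β₁ = 3.0814/0.76 = 4.05 in.

c ≈ 4.05 in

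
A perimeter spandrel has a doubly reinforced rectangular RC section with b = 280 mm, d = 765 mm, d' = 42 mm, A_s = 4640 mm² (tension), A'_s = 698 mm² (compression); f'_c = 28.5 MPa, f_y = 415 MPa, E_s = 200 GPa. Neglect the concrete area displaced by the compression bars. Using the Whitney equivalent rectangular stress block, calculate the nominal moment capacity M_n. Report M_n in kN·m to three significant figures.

M_n ≈ 1260 kN·m

Assume both tension and compression steel yield.
Net tension couple steel: A_s − A'_s = 3942 mm².
a = (A_s − A'_s) f_y / (0.85 f'_c b) = 1635930/(0.85 × 28.5 × 280) = 241.18 mm.
c = a/β₁ = 241.18/0.846 = 285.08 mm; ε'_s = 0.003(c − d')/c = 0.0026 ≥ f_y/E_s = 0.0021, so compression steel does yield.
M_n = (A_s − A'_s) f_y (d − a/2) + A'_s f_y (d − d') = [1635930 × (765 − 120.59) + 289670 × (765 − 42)] × 10⁻⁶ = 1054.21 + 209.43 = 1263.64 kN·m.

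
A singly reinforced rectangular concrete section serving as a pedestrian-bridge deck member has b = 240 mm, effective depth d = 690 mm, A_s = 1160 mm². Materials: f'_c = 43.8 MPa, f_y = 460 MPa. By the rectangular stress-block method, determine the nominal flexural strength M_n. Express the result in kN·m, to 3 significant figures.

M_n ≈ 352 kN·m

T = A_s f_y = 1160 × 460 = 533600 N = 533.6 kN.
From C = T: a = T/(0.85 f'_c b) = 533600/(0.85 × 43.8 × 240) = 59.72 mm.
M_n = T(d − a/2) = 533.6 kN × (690 − 29.86) mm = 352.25 kN·m.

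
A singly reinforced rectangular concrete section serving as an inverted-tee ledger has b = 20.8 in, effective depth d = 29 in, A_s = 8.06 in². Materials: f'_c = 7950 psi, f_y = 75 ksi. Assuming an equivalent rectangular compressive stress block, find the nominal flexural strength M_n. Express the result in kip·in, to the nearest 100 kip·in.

T = A_s f_y = 8.06 × 75 = 604.5 kips.
a = T/(0.85 f'_c b) = 604.5/(0.85 × 7.95 × 20.8) = 4.301 in.
M_n = T(d − a/2) = 604.5 × (29 − 2.1505) = 16230.5 kip·in.

M_n ≈ 16200 kip·in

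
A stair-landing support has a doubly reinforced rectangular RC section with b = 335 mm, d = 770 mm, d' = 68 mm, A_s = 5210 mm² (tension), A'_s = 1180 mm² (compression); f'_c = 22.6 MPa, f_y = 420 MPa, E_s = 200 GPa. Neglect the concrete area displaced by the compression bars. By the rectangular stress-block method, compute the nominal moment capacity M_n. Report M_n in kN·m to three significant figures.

Assume both tension and compression steel yield.
Net tension couple steel: A_s − A'_s = 4030 mm².
a = (A_s − A'_s) f_y / (0.85 f'_c b) = 1692600/(0.85 × 22.6 × 335) = 263.02 mm.
c = a/β₁ = 263.02/0.85 = 309.44 mm; ε'_s = 0.003(c − d')/c = 0.0023 ≥ f_y/E_s = 0.0021, so compression steel does yield.
M_n = (A_s − A'_s) f_y (d − a/2) + A'_s f_y (d − d') = [1692600 × (770 − 131.51) + 495600 × (770 − 68)] × 10⁻⁶ = 1080.71 + 347.91 = 1428.62 kN·m.

M_n ≈ 1430 kN·m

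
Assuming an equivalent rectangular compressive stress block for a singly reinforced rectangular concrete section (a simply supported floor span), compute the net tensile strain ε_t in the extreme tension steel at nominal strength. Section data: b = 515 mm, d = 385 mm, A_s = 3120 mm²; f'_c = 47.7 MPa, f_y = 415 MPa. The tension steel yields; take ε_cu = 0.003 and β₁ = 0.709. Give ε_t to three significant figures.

a = A_s f_y/(0.85 f'_c b) = 62.01 mm.
β₁ = 0.709, so c = a/β₁ = 62.01/0.709 = 87.46 mm.
From the linear strain diagram with ε_cu = 0.003: ε_t = 0.003 (d − c)/c = 0.003 × (385 − 87.46)/87.46 = 0.0102.
Since ε_t ≥ 0.005, the section is tension-controlled.

ε_t ≈ 0.0102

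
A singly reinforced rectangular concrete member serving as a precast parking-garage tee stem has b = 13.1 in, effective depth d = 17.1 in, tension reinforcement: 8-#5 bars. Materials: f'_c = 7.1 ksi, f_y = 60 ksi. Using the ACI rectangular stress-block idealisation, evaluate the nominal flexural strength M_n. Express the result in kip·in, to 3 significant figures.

A_s = 8 × 0.31 = 2.48 in².
T = A_s f_y = 2.48 × 60 = 148.8 kips.
a = T/(0.85 f'_c b) = 148.8/(0.85 × 7.1 × 13.1) = 1.882 in.
M_n = T(d − a/2) = 148.8 × (17.1 − 0.941) = 2404.5 kip·in.

M_n ≈ 2400 kip·in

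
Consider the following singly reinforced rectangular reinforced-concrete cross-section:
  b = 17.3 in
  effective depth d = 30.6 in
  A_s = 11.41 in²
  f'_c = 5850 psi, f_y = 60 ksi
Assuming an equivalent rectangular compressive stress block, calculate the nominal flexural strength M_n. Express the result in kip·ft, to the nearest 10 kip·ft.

T = A_s f_y = 11.41 × 60 = 684.6 kips.
a = T/(0.85 f'_c b) = 684.6/(0.85 × 5.85 × 17.3) = 7.958 in.
M_n = T(d − a/2) = 684.6 × (30.6 − 3.979) = 18224.7 kip·in = 18224.7/12 = 1518.73 kip·ft.

M_n ≈ 1520 kip·ft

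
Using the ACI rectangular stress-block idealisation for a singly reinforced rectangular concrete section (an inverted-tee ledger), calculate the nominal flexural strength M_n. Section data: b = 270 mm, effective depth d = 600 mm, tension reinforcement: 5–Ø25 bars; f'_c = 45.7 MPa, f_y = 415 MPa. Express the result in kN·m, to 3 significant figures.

A_s = 5 × 491 = 2455 mm².
T = A_s f_y = 2455 × 415 = 1018825 N = 1018.825 kN.
From C = T: a = T/(0.85 f'_c b) = 1018825/(0.85 × 45.7 × 270) = 97.14 mm.
M_n = T(d − a/2) = 1018.825 kN × (600 − 48.57) mm = 561.81 kN·m.

M_n ≈ 562 kN·m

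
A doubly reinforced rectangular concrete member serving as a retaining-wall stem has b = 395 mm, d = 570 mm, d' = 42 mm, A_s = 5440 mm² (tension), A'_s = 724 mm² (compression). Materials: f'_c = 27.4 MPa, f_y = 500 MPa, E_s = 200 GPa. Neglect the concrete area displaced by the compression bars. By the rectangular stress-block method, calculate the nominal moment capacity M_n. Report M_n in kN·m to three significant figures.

Assume both tension and compression steel yield.
Net tension couple steel: A_s − A'_s = 4716 mm².
a = (A_s − A'_s) f_y / (0.85 f'_c b) = 2358000/(0.85 × 27.4 × 395) = 256.32 mm.
c = a/β₁ = 256.32/0.85 = 301.55 mm; ε'_s = 0.003(c − d')/c = 0.0026 ≥ f_y/E_s = 0.0025, so compression steel does yield.
M_n = (A_s − A'_s) f_y (d − a/2) + A'_s f_y (d − d') = [2358000 × (570 − 128.16) + 362000 × (570 − 42)] × 10⁻⁶ = 1041.86 + 191.14 = 1233.00 kN·m.

M_n ≈ 1230 kN·m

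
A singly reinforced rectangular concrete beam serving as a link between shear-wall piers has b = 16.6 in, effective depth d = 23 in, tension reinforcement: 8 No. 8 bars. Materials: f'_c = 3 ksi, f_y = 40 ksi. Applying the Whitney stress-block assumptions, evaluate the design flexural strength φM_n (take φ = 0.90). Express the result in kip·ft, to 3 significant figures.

φM_n ≈ 379 kip·ft

A_s = 8 × 0.79 = 6.32 in².
T = A_s f_y = 6.32 × 40 = 252.8 kips.
a = T/(0.85 f'_c b) = 252.8/(0.85 × 3 × 16.6) = 5.972 in.
M_n = T(d − a/2) = 252.8 × (23 − 2.986) = 5059.5 kip·in = 5059.5/12 = 421.63 kip·ft.
φM_n = 0.90 × 421.63 = 379.47 kip·ft.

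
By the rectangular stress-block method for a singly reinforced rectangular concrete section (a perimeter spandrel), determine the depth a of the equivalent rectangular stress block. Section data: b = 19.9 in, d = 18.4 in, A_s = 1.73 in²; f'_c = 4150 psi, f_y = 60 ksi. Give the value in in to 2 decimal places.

T = A_s f_y = 1.73 × 60 = 103.8 kips.
a = T/(0.85 f'_c b) = 103.8/(0.85 × 4.15 × 19.9) = 1.48 in.

a ≈ 1.48 in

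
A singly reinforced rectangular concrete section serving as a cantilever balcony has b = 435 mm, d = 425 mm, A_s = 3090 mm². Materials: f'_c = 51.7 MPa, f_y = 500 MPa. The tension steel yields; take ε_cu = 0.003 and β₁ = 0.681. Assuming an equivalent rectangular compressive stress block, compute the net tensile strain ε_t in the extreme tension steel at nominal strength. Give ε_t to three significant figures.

a = A_s f_y/(0.85 f'_c b) = 80.82 mm.
β₁ = 0.681, so c = a/β₁ = 80.82/0.681 = 118.68 mm.
From the linear strain diagram with ε_cu = 0.003: ε_t = 0.003 (d − c)/c = 0.003 × (425 − 118.68)/118.68 = 0.00774.
Since ε_t ≥ 0.005, the section is tension-controlled.

ε_t ≈ 0.00774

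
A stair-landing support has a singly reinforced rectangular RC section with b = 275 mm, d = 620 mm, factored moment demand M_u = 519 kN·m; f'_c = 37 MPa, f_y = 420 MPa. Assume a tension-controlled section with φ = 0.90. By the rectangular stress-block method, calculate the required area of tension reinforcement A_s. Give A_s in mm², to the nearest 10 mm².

M_n = M_u/φ = 519/0.90 = 576.667 kN·m.
With M_n = 0.85 f'_c a b (d − a/2), solve the quadratic for a:
a = d − √(d² − 2M_n/(0.85 f'_c b)) = 620 − √(620² − 2 × 576.667×10⁶/(0.85 × 37 × 275)) = 118.95 mm.
A_s = 0.85 f'_c a b / f_y = 0.85 × 37 × 118.95 × 275 / 420 = 2449.4 mm².

A_s ≈ 2450 mm²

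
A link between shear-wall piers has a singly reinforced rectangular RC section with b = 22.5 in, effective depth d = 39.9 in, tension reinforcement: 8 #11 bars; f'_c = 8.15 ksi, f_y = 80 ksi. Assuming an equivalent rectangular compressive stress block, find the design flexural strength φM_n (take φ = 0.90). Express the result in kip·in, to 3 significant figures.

φM_n ≈ 33000 kip·in

A_s = 8 × 1.56 = 12.48 in².
T = A_s f_y = 12.48 × 80 = 998.4 kips.
a = T/(0.85 f'_c b) = 998.4/(0.85 × 8.15 × 22.5) = 6.405 in.
M_n = T(d − a/2) = 998.4 × (39.9 − 3.2025) = 36638.8 kip·in.
φM_n = 0.90 × 36638.8 = 32974.9 kip·in.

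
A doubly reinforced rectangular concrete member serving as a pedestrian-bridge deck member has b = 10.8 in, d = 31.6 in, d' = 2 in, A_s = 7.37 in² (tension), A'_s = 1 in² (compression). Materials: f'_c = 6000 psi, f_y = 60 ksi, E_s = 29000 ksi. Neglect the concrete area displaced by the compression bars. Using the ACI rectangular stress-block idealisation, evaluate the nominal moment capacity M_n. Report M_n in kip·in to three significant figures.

M_n ≈ 12500 kip·in

Assume both steels yield.
a = (A_s − A'_s) f_y/(0.85 f'_c b) = (7.37 − 1) × 60/(0.85 × 6 × 10.8) = 6.939 in.
c = a/β₁ = 6.939/0.75 = 9.252 in; ε'_s = 0.003(c − d')/c = 0.0024 ≥ ε_y = 0.0021, so the compression steel yields.
M_n = (A_s − A'_s) f_y (d − a/2) + A'_s f_y (d − d') = 382.2 × (31.6 − 3.4695) + 60 × (31.6 − 2) = 10751.5 + 1776.0 = 12527.5 kip·in.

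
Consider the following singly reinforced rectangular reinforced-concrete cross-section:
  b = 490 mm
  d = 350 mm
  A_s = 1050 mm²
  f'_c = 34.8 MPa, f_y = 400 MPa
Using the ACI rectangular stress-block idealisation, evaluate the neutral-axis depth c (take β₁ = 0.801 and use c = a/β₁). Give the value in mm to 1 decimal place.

T = A_s f_y = 1050 × 400 = 420000 N = 420 kN.
Setting C = 0.85 f'_c a b equal to T: a = 420000/(0.85 × 34.8 × 490) = 28.977 mm.
With β₁ = 0.801, c = a/β₁ = 28.977/0.801 = 36.2 mm.

c ≈ 36.2 mm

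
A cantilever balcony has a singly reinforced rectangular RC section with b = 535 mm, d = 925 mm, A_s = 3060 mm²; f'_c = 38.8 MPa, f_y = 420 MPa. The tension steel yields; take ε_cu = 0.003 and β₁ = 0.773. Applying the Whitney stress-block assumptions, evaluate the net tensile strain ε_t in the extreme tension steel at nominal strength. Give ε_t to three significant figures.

ε_t ≈ 0.0264

a = A_s f_y/(0.85 f'_c b) = 72.84 mm.
β₁ = 0.773, so c = a/β₁ = 72.84/0.773 = 94.23 mm.
From the linear strain diagram with ε_cu = 0.003: ε_t = 0.003 (d − c)/c = 0.003 × (925 − 94.23)/94.23 = 0.0264.
Since ε_t ≥ 0.005, the section is tension-controlled.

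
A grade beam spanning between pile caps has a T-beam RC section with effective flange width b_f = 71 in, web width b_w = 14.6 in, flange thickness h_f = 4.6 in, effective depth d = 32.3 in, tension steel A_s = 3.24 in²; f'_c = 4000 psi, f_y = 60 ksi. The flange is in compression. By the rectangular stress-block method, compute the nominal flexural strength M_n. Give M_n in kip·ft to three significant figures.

Tension: T = A_s f_y = 3.24 × 60 = 194.4 kips.
Try a within the flange: a = T/(0.85 f'_c b_f) = 194.4/(0.85 × 4 × 71) = 0.805 in.
Since a = 0.805 ≤ h_f = 4.6 in, the stress block lies entirely in the flange; analyse as a rectangular beam of width b_f.
M_n = T(d − a/2) = 194.4 × (32.3 − 0.4025) = 6200.9 kip·in.
M_n = 6200.9/12 = 516.74 kip·ft.

M_n ≈ 517 kip·ft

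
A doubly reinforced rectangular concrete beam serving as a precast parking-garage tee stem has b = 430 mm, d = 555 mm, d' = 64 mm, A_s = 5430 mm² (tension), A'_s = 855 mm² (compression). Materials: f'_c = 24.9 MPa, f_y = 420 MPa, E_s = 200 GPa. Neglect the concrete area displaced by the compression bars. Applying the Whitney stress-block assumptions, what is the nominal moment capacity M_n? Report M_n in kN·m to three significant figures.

M_n ≈ 1040 kN·m

Assume both tension and compression steel yield.
Net tension couple steel: A_s − A'_s = 4575 mm².
a = (A_s − A'_s) f_y / (0.85 f'_c b) = 1921500/(0.85 × 24.9 × 430) = 211.13 mm.
c = a/β₁ = 211.13/0.85 = 248.39 mm; ε'_s = 0.003(c − d')/c = 0.0022 ≥ f_y/E_s = 0.0021, so compression steel does yield.
M_n = (A_s − A'_s) f_y (d − a/2) + A'_s f_y (d − d') = [1921500 × (555 − 105.565) + 359100 × (555 − 64)] × 10⁻⁶ = 863.59 + 176.32 = 1039.91 kN·m.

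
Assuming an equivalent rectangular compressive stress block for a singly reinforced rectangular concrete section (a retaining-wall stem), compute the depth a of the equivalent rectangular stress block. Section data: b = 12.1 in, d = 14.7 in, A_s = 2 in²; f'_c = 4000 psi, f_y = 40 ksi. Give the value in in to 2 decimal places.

a ≈ 1.94 in

T = A_s f_y = 2 × 40 = 80 kips.
a = T/(0.85 f'_c b) = 80/(0.85 × 4 × 12.1) = 1.94 in.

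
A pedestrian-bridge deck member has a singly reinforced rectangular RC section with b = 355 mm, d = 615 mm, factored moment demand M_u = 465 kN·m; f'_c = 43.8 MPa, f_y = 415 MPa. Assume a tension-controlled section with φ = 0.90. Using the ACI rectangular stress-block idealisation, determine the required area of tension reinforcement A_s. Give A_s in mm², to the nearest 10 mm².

M_n = M_u/φ = 465/0.90 = 516.667 kN·m.
With M_n = 0.85 f'_c a b (d − a/2), solve the quadratic for a:
a = d − √(d² − 2M_n/(0.85 f'_c b)) = 615 − √(615² − 2 × 516.667×10⁶/(0.85 × 43.8 × 355)) = 67.24 mm.
A_s = 0.85 f'_c a b / f_y = 0.85 × 43.8 × 67.24 × 355 / 415 = 2141.4 mm².

A_s ≈ 2140 mm²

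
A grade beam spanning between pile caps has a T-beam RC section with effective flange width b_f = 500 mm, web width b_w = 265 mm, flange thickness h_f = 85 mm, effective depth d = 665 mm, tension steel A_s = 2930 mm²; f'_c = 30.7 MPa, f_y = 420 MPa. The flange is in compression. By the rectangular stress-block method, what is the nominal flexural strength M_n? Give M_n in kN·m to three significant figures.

Tension: T = A_s f_y = 2930 × 420 = 1230600 N.
Try a within the flange: a = T/(0.85 f'_c b_f) = 1230600/(0.85 × 30.7 × 500) = 94.32 mm.
a = 94.32 > h_f = 85 mm: the block extends into the web. Split into flange-overhang and web parts.
C_f = 0.85 f'_c (b_f − b_w) h_f = 0.85 × 30.7 × (500 − 265) × 85 = 521248 N.
Remaining web compression depth: a_w = (T − C_f)/(0.85 f'_c b_w) = (1230600 − 521248)/(0.85 × 30.7 × 265) = 102.58 mm.
M_n = C_f(d − h_f/2) + (T − C_f)(d − a_w/2) = 521248 × (665 − 42.5) + 709352 × (665 − 51.29) = 324.48 + 435.34 = 759.82 × 10⁶ N·mm.
M_n = 759.82 kN·m.

M_n ≈ 760 kN·m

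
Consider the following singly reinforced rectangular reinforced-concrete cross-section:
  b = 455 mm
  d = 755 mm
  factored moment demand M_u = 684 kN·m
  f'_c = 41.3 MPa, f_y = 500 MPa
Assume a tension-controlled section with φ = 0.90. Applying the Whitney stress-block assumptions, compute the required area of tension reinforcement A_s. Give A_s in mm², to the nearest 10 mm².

A_s ≈ 2110 mm²

M_n = M_u/φ = 684/0.90 = 760 kN·m.
With M_n = 0.85 f'_c a b (d − a/2), solve the quadratic for a:
a = d − √(d² − 2M_n/(0.85 f'_c b)) = 755 − √(755² − 2 × 760×10⁶/(0.85 × 41.3 × 455)) = 65.90 mm.
A_s = 0.85 f'_c a b / f_y = 0.85 × 41.3 × 65.90 × 455 / 500 = 2105.2 mm².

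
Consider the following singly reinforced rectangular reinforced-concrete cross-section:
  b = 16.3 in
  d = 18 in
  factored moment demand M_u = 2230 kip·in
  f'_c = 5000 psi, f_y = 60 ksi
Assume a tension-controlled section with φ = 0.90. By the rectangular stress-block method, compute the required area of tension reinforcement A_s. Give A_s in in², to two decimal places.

A_s ≈ 2.44 in²

M_n = M_u/φ = 2230/0.90 = 2477.78 kip·in.
From M_n = 0.85 f'_c a b (d − a/2):
a = d − √(d² − 2M_n/(0.85 f'_c b)) = 18 − √(18² − 2 × 2477.78/(0.85 × 5 × 16.3)) = 2.111 in.
A_s = 0.85 f'_c a b / f_y = 0.85 × 5 × 2.111 × 16.3 / 60 = 2.437 in².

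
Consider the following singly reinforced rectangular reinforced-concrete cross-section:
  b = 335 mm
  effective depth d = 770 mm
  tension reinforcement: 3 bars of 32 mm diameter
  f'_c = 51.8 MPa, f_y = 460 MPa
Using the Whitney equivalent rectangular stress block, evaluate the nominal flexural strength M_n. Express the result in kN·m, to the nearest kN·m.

A_s = 3 × 804 = 2412 mm².
T = A_s f_y = 2412 × 460 = 1109520 N = 1109.52 kN.
From C = T: a = T/(0.85 f'_c b) = 1109520/(0.85 × 51.8 × 335) = 75.22 mm.
M_n = T(d − a/2) = 1109.52 kN × (770 − 37.61) mm = 812.60 kN·m.

M_n ≈ 813 kN·m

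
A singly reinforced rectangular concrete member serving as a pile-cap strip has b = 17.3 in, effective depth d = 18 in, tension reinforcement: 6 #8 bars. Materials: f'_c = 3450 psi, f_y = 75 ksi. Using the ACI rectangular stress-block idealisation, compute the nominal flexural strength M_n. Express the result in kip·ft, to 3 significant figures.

A_s = 6 × 0.79 = 4.74 in².
T = A_s f_y = 4.74 × 75 = 355.5 kips.
a = T/(0.85 f'_c b) = 355.5/(0.85 × 3.45 × 17.3) = 7.007 in.
M_n = T(d − a/2) = 355.5 × (18 − 3.5035) = 5153.5 kip·in = 5153.5/12 = 429.46 kip·ft.

M_n ≈ 429 kip·ft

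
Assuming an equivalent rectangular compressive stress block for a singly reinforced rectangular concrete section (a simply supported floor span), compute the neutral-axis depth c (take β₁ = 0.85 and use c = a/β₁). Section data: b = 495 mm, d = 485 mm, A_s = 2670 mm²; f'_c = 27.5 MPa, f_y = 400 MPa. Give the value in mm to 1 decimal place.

c ≈ 108.6 mm

T = A_s f_y = 2670 × 400 = 1068000 N = 1068 kN.
Setting C = 0.85 f'_c a b equal to T: a = 1068000/(0.85 × 27.5 × 495) = 92.303 mm.
With β₁ = 0.85, c = a/β₁ = 92.303/0.85 = 108.6 mm.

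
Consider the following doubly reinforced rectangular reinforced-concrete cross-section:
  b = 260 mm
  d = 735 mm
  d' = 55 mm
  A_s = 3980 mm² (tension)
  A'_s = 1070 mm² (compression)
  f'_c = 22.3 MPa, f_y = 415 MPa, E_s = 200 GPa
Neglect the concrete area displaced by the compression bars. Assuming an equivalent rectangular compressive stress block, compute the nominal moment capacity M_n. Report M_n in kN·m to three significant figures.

Assume both tension and compression steel yield.
Net tension couple steel: A_s − A'_s = 2910 mm².
a = (A_s − A'_s) f_y / (0.85 f'_c b) = 1207650/(0.85 × 22.3 × 260) = 245.04 mm.
c = a/β₁ = 245.04/0.85 = 288.28 mm; ε'_s = 0.003(c − d')/c = 0.0024 ≥ f_y/E_s = 0.0021, so compression steel does yield.
M_n = (A_s − A'_s) f_y (d − a/2) + A'_s f_y (d − d') = [1207650 × (735 − 122.52) + 444050 × (735 − 55)] × 10⁻⁶ = 739.66 + 301.95 = 1041.61 kN·m.

M_n ≈ 1040 kN·m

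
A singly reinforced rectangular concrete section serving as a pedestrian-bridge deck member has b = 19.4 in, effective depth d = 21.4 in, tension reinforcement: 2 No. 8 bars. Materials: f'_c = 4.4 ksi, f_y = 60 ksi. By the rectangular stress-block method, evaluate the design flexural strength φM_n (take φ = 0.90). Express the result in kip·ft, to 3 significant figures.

φM_n ≈ 148 kip·ft

A_s = 2 × 0.79 = 1.58 in².
T = A_s f_y = 1.58 × 60 = 94.8 kips.
a = T/(0.85 f'_c b) = 94.8/(0.85 × 4.4 × 19.4) = 1.307 in.
M_n = T(d − a/2) = 94.8 × (21.4 − 0.6535) = 1966.8 kip·in = 1966.8/12 = 163.90 kip·ft.
φM_n = 0.90 × 163.90 = 147.51 kip·ft.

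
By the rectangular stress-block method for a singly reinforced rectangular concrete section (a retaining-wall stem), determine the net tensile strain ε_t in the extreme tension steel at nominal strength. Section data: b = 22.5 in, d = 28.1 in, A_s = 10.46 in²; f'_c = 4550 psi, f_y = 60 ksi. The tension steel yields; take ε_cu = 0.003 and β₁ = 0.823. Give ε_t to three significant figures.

ε_t ≈ 0.00662

a = A_s f_y/(0.85 f'_c b) = 7.212 in.
β₁ = 0.823, so c = a/β₁ = 7.212/0.823 = 8.763 in.
From the linear strain diagram with ε_cu = 0.003: ε_t = 0.003 (d − c)/c = 0.003 × (28.1 − 8.763)/8.763 = 0.00662.
Since ε_t ≥ 0.005, the section is tension-controlled.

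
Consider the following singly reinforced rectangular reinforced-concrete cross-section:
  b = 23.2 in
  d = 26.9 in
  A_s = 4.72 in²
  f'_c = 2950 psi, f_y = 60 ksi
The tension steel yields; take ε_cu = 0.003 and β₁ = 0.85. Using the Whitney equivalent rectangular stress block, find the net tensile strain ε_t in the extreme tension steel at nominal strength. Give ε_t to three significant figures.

ε_t ≈ 0.0111

a = A_s f_y/(0.85 f'_c b) = 4.868 in.
β₁ = 0.85, so c = a/β₁ = 4.868/0.85 = 5.727 in.
From the linear strain diagram with ε_cu = 0.003: ε_t = 0.003 (d − c)/c = 0.003 × (26.9 − 5.727)/5.727 = 0.0111.
Since ε_t ≥ 0.005, the section is tension-controlled.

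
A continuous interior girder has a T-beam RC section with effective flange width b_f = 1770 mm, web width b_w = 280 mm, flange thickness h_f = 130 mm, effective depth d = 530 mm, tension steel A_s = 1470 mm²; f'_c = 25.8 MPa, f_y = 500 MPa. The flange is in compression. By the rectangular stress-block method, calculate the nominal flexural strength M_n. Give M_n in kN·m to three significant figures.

Tension: T = A_s f_y = 1470 × 500 = 735000 N.
Try a within the flange: a = T/(0.85 f'_c b_f) = 735000/(0.85 × 25.8 × 1770) = 18.94 mm.
Since a = 18.94 ≤ h_f = 130 mm, the stress block lies entirely in the flange; analyse as a rectangular beam of width b_f.
M_n = T(d − a/2) = 735000 × (530 − 9.47) = 382.59 × 10⁶ N·mm.
M_n = 382.59 kN·m.

M_n ≈ 383 kN·m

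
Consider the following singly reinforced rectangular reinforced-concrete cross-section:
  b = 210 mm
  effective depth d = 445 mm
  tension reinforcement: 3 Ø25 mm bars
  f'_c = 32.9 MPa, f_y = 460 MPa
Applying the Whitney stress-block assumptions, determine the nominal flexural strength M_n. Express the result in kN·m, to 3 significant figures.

M_n ≈ 262 kN·m

A_s = 3 × 491 = 1473 mm².
T = A_s f_y = 1473 × 460 = 677580 N = 677.58 kN.
From C = T: a = T/(0.85 f'_c b) = 677580/(0.85 × 32.9 × 210) = 115.38 mm.
M_n = T(d − a/2) = 677.58 kN × (445 − 57.69) mm = 262.43 kN·m.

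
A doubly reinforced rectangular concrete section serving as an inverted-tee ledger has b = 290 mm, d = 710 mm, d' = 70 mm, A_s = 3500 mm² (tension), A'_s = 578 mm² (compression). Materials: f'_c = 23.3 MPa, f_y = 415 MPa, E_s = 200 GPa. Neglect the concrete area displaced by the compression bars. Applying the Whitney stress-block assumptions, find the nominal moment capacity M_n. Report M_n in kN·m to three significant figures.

M_n ≈ 886 kN·m

Assume both tension and compression steel yield.
Net tension couple steel: A_s − A'_s = 2922 mm².
a = (A_s − A'_s) f_y / (0.85 f'_c b) = 1212630/(0.85 × 23.3 × 290) = 211.13 mm.
c = a/β₁ = 211.13/0.85 = 248.39 mm; ε'_s = 0.003(c − d')/c = 0.0022 ≥ f_y/E_s = 0.0021, so compression steel does yield.
M_n = (A_s − A'_s) f_y (d − a/2) + A'_s f_y (d − d') = [1212630 × (710 − 105.565) + 239870 × (710 − 70)] × 10⁻⁶ = 732.96 + 153.52 = 886.48 kN·m.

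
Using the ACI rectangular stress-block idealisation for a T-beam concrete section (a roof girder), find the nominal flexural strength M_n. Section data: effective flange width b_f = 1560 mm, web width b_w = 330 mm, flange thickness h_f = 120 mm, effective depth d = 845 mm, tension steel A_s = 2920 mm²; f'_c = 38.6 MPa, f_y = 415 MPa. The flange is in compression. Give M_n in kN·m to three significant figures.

M_n ≈ 1010 kN·m

Tension: T = A_s f_y = 2920 × 415 = 1211800 N.
Try a within the flange: a = T/(0.85 f'_c b_f) = 1211800/(0.85 × 38.6 × 1560) = 23.68 mm.
Since a = 23.68 ≤ h_f = 120 mm, the stress block lies entirely in the flange; analyse as a rectangular beam of width b_f.
M_n = T(d − a/2) = 1211800 × (845 − 11.84) = 1009.62 × 10⁶ N·mm.
M_n = 1009.62 kN·m.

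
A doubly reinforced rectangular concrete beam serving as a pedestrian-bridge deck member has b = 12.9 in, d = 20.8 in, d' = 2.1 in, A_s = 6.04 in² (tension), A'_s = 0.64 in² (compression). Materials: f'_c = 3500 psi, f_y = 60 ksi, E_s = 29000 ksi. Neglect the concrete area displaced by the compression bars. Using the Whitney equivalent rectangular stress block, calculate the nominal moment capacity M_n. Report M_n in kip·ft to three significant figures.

Assume both steels yield.
a = (A_s − A'_s) f_y/(0.85 f'_c b) = (6.04 − 0.64) × 60/(0.85 × 3.5 × 12.9) = 8.442 in.
c = a/β₁ = 8.442/0.85 = 9.932 in; ε'_s = 0.003(c − d')/c = 0.0024 ≥ ε_y = 0.0021, so the compression steel yields.
M_n = (A_s − A'_s) f_y (d − a/2) + A'_s f_y (d − d') = 324 × (20.8 − 4.221) + 38.4 × (20.8 − 2.1) = 5371.6 + 718.1 = 6089.7 kip·in = 6089.7/12 = 507.48 kip·ft.

M_n ≈ 507 kip·ft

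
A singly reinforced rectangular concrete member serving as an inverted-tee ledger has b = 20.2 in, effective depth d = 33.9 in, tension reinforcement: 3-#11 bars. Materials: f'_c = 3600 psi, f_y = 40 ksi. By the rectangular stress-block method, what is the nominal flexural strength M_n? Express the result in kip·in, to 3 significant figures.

A_s = 3 × 1.56 = 4.68 in².
T = A_s f_y = 4.68 × 40 = 187.2 kips.
a = T/(0.85 f'_c b) = 187.2/(0.85 × 3.6 × 20.2) = 3.029 in.
M_n = T(d − a/2) = 187.2 × (33.9 − 1.5145) = 6062.6 kip·in.

M_n ≈ 6060 kip·in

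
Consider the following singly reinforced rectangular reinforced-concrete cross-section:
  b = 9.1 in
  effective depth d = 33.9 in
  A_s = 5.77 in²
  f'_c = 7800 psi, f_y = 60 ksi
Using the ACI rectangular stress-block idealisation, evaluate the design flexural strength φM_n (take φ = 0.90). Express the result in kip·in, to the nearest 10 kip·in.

T = A_s f_y = 5.77 × 60 = 346.2 kips.
a = T/(0.85 f'_c b) = 346.2/(0.85 × 7.8 × 9.1) = 5.738 in.
M_n = T(d − a/2) = 346.2 × (33.9 − 2.869) = 10742.9 kip·in.
φM_n = 0.90 × 10742.9 = 9668.6 kip·in.

φM_n ≈ 9670 kip·in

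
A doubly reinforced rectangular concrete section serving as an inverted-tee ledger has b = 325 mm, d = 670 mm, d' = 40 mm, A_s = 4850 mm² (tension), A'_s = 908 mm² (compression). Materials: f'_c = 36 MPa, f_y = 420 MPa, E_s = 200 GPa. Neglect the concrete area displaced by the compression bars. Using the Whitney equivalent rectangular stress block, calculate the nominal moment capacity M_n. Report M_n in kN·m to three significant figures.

M_n ≈ 1210 kN·m

Assume both tension and compression steel yield.
Net tension couple steel: A_s − A'_s = 3942 mm².
a = (A_s − A'_s) f_y / (0.85 f'_c b) = 1655640/(0.85 × 36 × 325) = 166.48 mm.
c = a/β₁ = 166.48/0.793 = 209.94 mm; ε'_s = 0.003(c − d')/c = 0.0024 ≥ f_y/E_s = 0.0021, so compression steel does yield.
M_n = (A_s − A'_s) f_y (d − a/2) + A'_s f_y (d − d') = [1655640 × (670 − 83.24) + 381360 × (670 − 40)] × 10⁻⁶ = 971.46 + 240.26 = 1211.72 kN·m.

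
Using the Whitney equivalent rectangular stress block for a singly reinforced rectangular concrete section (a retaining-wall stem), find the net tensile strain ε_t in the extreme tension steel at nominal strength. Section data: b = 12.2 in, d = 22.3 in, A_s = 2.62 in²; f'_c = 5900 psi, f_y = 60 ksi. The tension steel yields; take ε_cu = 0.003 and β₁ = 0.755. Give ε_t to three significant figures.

ε_t ≈ 0.0167

a = A_s f_y/(0.85 f'_c b) = 2.569 in.
β₁ = 0.755, so c = a/β₁ = 2.569/0.755 = 3.403 in.
From the linear strain diagram with ε_cu = 0.003: ε_t = 0.003 (d − c)/c = 0.003 × (22.3 − 3.403)/3.403 = 0.0167.
Since ε_t ≥ 0.005, the section is tension-controlled.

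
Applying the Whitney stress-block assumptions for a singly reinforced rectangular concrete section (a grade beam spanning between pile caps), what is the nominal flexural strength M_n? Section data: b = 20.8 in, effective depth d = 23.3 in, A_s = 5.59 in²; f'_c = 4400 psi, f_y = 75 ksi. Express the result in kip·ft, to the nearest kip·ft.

T = A_s f_y = 5.59 × 75 = 419.25 kips.
a = T/(0.85 f'_c b) = 419.25/(0.85 × 4.4 × 20.8) = 5.389 in.
M_n = T(d − a/2) = 419.25 × (23.3 − 2.6945) = 8638.9 kip·in = 8638.9/12 = 719.91 kip·ft.

M_n ≈ 720 kip·ft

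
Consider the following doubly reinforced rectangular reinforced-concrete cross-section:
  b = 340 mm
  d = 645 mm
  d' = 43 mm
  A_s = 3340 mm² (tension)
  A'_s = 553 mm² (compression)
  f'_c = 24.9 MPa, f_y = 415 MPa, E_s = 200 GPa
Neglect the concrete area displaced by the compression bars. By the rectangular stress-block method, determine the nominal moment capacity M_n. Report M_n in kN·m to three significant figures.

Assume both tension and compression steel yield.
Net tension couple steel: A_s − A'_s = 2787 mm².
a = (A_s − A'_s) f_y / (0.85 f'_c b) = 1156605/(0.85 × 24.9 × 340) = 160.73 mm.
c = a/β₁ = 160.73/0.85 = 189.09 mm; ε'_s = 0.003(c − d')/c = 0.0023 ≥ f_y/E_s = 0.0021, so compression steel does yield.
M_n = (A_s − A'_s) f_y (d − a/2) + A'_s f_y (d − d') = [1156605 × (645 − 80.365) + 229495 × (645 − 43)] × 10⁻⁶ = 653.06 + 138.16 = 791.22 kN·m.

M_n ≈ 791 kN·m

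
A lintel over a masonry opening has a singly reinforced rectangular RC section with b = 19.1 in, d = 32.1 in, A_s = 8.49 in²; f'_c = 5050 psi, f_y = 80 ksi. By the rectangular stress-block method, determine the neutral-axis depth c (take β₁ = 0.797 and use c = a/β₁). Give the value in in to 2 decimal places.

T = A_s f_y = 8.49 × 80 = 679.2 kips.
a = T/(0.85 f'_c b) = 679.2/(0.85 × 5.05 × 19.1) = 8.2843 in.
With β₁ = 0.797, c = a/β₁ = 8.2843/0.797 = 10.39 in.

c ≈ 10.39 in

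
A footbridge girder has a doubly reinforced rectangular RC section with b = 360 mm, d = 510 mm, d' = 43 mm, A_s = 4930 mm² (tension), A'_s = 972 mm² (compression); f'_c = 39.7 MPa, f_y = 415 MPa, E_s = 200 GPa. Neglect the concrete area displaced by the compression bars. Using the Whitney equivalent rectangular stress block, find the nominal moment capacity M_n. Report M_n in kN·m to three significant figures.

M_n ≈ 915 kN·m

Assume both tension and compression steel yield.
Net tension couple steel: A_s − A'_s = 3958 mm².
a = (A_s − A'_s) f_y / (0.85 f'_c b) = 1642570/(0.85 × 39.7 × 360) = 135.21 mm.
c = a/β₁ = 135.21/0.766 = 176.51 mm; ε'_s = 0.003(c − d')/c = 0.0023 ≥ f_y/E_s = 0.0021, so compression steel does yield.
M_n = (A_s − A'_s) f_y (d − a/2) + A'_s f_y (d − d') = [1642570 × (510 − 67.605) + 403380 × (510 − 43)] × 10⁻⁶ = 726.66 + 188.38 = 915.04 kN·m.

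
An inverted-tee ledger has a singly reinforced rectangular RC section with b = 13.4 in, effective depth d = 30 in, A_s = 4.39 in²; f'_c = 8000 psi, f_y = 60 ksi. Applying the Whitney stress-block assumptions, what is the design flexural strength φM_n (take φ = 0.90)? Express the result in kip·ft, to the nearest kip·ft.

φM_n ≈ 564 kip·ft

T = A_s f_y = 4.39 × 60 = 263.4 kips.
a = T/(0.85 f'_c b) = 263.4/(0.85 × 8 × 13.4) = 2.891 in.
M_n = T(d − a/2) = 263.4 × (30 − 1.4455) = 7521.3 kip·in = 7521.3/12 = 626.78 kip·ft.
φM_n = 0.90 × 626.78 = 564.10 kip·ft.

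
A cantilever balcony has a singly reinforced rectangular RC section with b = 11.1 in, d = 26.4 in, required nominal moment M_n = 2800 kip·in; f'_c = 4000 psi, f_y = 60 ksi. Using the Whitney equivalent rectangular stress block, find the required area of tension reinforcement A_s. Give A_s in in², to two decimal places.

A_s ≈ 1.87 in²

From M_n = 0.85 f'_c a b (d − a/2):
a = d − √(d² − 2M_n/(0.85 f'_c b)) = 26.4 − √(26.4² − 2 × 2800/(0.85 × 4 × 11.1)) = 2.978 in.
A_s = 0.85 f'_c a b / f_y = 0.85 × 4 × 2.978 × 11.1 / 60 = 1.873 in².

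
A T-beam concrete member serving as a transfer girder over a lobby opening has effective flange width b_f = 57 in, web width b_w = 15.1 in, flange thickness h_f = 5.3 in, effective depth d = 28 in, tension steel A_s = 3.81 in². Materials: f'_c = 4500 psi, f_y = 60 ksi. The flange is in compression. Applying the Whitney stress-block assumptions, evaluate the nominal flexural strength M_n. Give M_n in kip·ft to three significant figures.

Tension: T = A_s f_y = 3.81 × 60 = 228.6 kips.
Try a within the flange: a = T/(0.85 f'_c b_f) = 228.6/(0.85 × 4.5 × 57) = 1.049 in.
Since a = 1.049 ≤ h_f = 5.3 in, the stress block lies entirely in the flange; analyse as a rectangular beam of width b_f.
M_n = T(d − a/2) = 228.6 × (28 − 0.5245) = 6280.9 kip·in.
M_n = 6280.9/12 = 523.41 kip·ft.

M_n ≈ 523 kip·ft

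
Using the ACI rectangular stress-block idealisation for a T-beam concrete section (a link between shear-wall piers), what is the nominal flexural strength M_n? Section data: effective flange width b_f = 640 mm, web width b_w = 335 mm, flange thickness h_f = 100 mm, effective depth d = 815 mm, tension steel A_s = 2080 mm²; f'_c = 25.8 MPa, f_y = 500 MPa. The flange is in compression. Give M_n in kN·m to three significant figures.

Tension: T = A_s f_y = 2080 × 500 = 1040000 N.
Try a within the flange: a = T/(0.85 f'_c b_f) = 1040000/(0.85 × 25.8 × 640) = 74.10 mm.
Since a = 74.10 ≤ h_f = 100 mm, the stress block lies entirely in the flange; analyse as a rectangular beam of width b_f.
M_n = T(d − a/2) = 1040000 × (815 − 37.05) = 809.07 × 10⁶ N·mm.
M_n = 809.07 kN·m.

M_n ≈ 809 kN·m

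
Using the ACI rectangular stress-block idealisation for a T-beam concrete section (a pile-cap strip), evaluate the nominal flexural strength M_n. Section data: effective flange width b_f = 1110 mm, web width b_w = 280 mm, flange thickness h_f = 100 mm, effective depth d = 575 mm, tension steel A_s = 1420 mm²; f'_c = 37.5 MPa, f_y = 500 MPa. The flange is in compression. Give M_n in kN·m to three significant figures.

M_n ≈ 401 kN·m

Tension: T = A_s f_y = 1420 × 500 = 710000 N.
Try a within the flange: a = T/(0.85 f'_c b_f) = 710000/(0.85 × 37.5 × 1110) = 20.07 mm.
Since a = 20.07 ≤ h_f = 100 mm, the stress block lies entirely in the flange; analyse as a rectangular beam of width b_f.
M_n = T(d − a/2) = 710000 × (575 − 10.035) = 401.13 × 10⁶ N·mm.
M_n = 401.13 kN·m.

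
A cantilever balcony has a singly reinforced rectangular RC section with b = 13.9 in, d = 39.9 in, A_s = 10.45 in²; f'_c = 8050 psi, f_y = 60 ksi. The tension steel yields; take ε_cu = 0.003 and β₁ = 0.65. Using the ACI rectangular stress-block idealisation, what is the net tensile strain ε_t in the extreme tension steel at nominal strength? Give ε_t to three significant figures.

a = A_s f_y/(0.85 f'_c b) = 6.592 in.
β₁ = 0.65, so c = a/β₁ = 6.592/0.65 = 10.142 in.
From the linear strain diagram with ε_cu = 0.003: ε_t = 0.003 (d − c)/c = 0.003 × (39.9 − 10.142)/10.142 = 0.00880.
Since ε_t ≥ 0.005, the section is tension-controlled.

ε_t ≈ 0.00880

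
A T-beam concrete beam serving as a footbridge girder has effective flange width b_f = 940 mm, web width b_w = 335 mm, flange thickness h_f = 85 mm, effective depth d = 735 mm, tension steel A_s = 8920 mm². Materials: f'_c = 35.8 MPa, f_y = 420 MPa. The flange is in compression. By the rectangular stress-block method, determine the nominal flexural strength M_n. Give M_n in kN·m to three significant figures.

Tension: T = A_s f_y = 8920 × 420 = 3746400 N.
Try a within the flange: a = T/(0.85 f'_c b_f) = 3746400/(0.85 × 35.8 × 940) = 130.97 mm.
a = 130.97 > h_f = 85 mm: the block extends into the web. Split into flange-overhang and web parts.
C_f = 0.85 f'_c (b_f − b_w) h_f = 0.85 × 35.8 × (940 − 335) × 85 = 1564863 N.
Remaining web compression depth: a_w = (T − C_f)/(0.85 f'_c b_w) = (3746400 − 1564863)/(0.85 × 35.8 × 335) = 214.00 mm.
M_n = C_f(d − h_f/2) + (T − C_f)(d − a_w/2) = 1564863 × (735 − 42.5) + 2181537 × (735 − 107) = 1083.67 + 1370.01 = 2453.68 × 10⁶ N·mm.
M_n = 2453.68 kN·m.

M_n ≈ 2450 kN·m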